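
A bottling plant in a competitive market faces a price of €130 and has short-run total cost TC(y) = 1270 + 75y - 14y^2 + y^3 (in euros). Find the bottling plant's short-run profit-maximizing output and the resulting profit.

AVC = 75 - 14y + y^2 has its minimum €26 at y = 7; price €130 clears that bar, so the firm operates.
With MC = 75 - 28y + 3y^2, P = MC on the upward-sloping part at y* = 11.
TR = 130·11 = 1430. TC = 1270 + 462 = 1732. Profit = 1430 − 1732 = -€302.
That loss of €302 beats the €1270 the firm would lose by shutting down; producing recovers €968 of fixed cost.

Profit = -€302 at y = 11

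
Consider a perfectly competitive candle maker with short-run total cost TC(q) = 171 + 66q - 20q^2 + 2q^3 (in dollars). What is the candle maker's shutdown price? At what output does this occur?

The firm shuts down when price falls below the minimum of average variable cost. AVC = VC/q = 66 - 20q + 2q^2.
At the minimum of AVC, MC = AVC. MC = 66 - 40q + 6q^2; setting MC = AVC gives 4q^2 - 20q = 0, so q = 5. min AVC = 16.
The firm shuts down for any P below $16.

$16 per unit, at q = 5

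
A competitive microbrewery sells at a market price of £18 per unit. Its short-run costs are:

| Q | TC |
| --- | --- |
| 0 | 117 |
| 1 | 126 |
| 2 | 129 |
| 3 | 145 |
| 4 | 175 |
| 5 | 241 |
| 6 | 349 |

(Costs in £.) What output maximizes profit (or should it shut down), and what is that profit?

Tabulate TR − TC: Q=0: -117; Q=1: -108; Q=2: -93; Q=3: -91; Q=4: -103; Q=5: -151; Q=6: -241.
Profit is maximized at Q = 3. AVC there is 28/3 = £9.33 ≤ P, so producing beats shutting down (which would give -£117).

Q = 3; profit = -£91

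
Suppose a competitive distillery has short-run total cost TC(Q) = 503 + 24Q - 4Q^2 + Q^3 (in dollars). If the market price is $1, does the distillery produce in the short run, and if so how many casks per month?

Strip out fixed cost: VC = 24Q - 4Q^2 + Q^3. Then AVC = 24 - 4Q + Q^2 and MC = 24 - 8Q + 3Q^2.
AVC hits its minimum where MC = AVC, at Q = 2, giving min AVC = 24 - 4·2 + 2^2 = $20.
Since P = $1 < min AVC = $20, price fails to cover variable cost at any output.
The firm minimizes its loss by shutting down and losing only its fixed cost of $503.

Shut down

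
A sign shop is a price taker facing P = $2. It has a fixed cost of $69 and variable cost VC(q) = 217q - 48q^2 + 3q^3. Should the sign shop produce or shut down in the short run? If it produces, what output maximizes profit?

Shut down

Variable cost is VC = 217q - 48q^2 + 3q^3, so AVC = VC/q = 217 - 48q + 3q^2 and MC = dTC/dq = 217 - 96q + 9q^2.
AVC is minimized where dAVC/dq = -48 + 6q = 0, at q = 8; min AVC = 217 - 48·8 + 3·8^2 = $25.
Since P = $2 < min AVC = $25, price fails to cover variable cost at any output.
The firm minimizes its loss by shutting down and losing only its fixed cost of $69.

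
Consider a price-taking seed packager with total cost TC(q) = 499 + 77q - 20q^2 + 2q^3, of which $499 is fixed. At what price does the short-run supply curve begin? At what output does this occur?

$27 per unit, at q = 5

The shutdown price is the minimum of AVC. VC = 77q - 20q^2 + 2q^3, so AVC = 77 - 20q + 2q^2.
At the minimum of AVC, MC = AVC. MC = 77 - 40q + 6q^2; setting MC = AVC gives 4q^2 - 20q = 0, so q = 5. min AVC = 27.
For P < $27 the firm produces nothing.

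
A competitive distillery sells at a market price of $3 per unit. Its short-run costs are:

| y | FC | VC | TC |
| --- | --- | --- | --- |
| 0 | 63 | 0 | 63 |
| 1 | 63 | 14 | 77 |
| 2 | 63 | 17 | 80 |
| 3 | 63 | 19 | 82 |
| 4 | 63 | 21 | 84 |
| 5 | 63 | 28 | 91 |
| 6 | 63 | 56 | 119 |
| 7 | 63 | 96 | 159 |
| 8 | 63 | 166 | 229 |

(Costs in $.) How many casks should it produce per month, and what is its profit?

Tabulate TR − TC: y=0: -63; y=1: -74; y=2: -74; y=3: -73; y=4: -72; y=5: -76; y=6: -101; y=7: -138; y=8: -205.
Profit is highest at y = 0. Equivalently, the lowest AVC in the table is 21/4 ≈ $5.25 at y = 4, and P = $3 falls below it — price never covers variable cost, so the firm shuts down and loses only its fixed cost.

y = 0 (shut down); profit = -$63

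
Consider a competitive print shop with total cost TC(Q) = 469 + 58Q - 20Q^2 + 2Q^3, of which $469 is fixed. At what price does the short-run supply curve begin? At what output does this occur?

$8 per unit, at Q = 5

Short-run supply begins at min AVC. From VC = 58Q - 20Q^2 + 2Q^3, AVC = 58 - 20Q + 2Q^2.
dAVC/dQ = -20 + 4Q = 0 gives Q = 5. min AVC = 58 - 20·5 + 2·5^2 = 8.
For P < $8 the firm produces nothing.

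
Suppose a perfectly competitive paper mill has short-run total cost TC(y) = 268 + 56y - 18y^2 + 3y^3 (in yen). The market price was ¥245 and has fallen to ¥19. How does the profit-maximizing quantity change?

Output falls from 7 to 0 (the firm shuts down)

MC = 56 - 36y + 9y^2; the shutdown threshold is min AVC = ¥29 (at y = 3).
At P = ¥245 ≥ min AVC, set P = MC on the rising branch: y = 7.
At P = ¥19 < min AVC = ¥29, price no longer covers variable cost at any output, so the firm shuts down: y = 0.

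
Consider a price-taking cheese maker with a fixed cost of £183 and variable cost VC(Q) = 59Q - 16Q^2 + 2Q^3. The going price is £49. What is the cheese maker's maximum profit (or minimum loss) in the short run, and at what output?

Profit = -£83 at Q = 5

AVC = 59 - 16Q + 2Q^2; min AVC = £27 at Q = 4. Since P = £49 ≥ min AVC, the firm produces.
MC = 59 - 32Q + 6Q^2. Setting P = MC and taking the root on the rising branch gives Q* = 5.
TR = 49·5 = 245. TC = 183 + 145 = 328. Profit = 245 − 328 = -£83.
By producing, the firm covers all variable cost plus £100 of fixed cost; shutting down would lose the full £183.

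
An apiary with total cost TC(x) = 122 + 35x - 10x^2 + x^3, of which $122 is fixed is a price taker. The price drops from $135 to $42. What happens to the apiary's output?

Output falls from 10 to 7

AVC = 35 - 10x + x^2, minimized at x = 5 where min AVC = $10. MC = 35 - 20x + 3x^2.
With P = $135 above the shutdown price, P = MC gives x = 10.
At P = $42 ≥ min AVC, set P = MC: x = 7. The firm stays open but cuts output.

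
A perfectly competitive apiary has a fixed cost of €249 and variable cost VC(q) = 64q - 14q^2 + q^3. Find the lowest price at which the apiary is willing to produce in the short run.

The firm shuts down when price falls below the minimum of average variable cost. AVC = VC/q = 64 - 14q + q^2.
dAVC/dq = -14 + 2q = 0 gives q = 7. min AVC = 64 - 14·7 + 7^2 = 15.
The firm shuts down for any P below €15.

€15 per unit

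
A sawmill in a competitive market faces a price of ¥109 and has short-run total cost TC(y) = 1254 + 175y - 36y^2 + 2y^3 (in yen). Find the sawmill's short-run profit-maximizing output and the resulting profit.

AVC = 175 - 36y + 2y^2; min AVC = ¥13 at y = 9. Since P = ¥109 ≥ min AVC, the firm produces.
With MC = 175 - 72y + 6y^2, P = MC on the upward-sloping part at y* = 11.
TR = 109·11 = 1199. TC = 1254 + 231 = 1485. Profit = 1199 − 1485 = -¥286.
By producing, the firm covers all variable cost plus ¥968 of fixed cost; shutting down would lose the full ¥1254.

Profit = -¥286 at y = 11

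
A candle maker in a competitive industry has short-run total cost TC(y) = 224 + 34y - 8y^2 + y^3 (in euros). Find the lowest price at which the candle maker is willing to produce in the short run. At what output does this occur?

€18 per unit, at y = 4

The shutdown price is the minimum of AVC. VC = 34y - 8y^2 + y^3, so AVC = 34 - 8y + y^2.
At the minimum of AVC, MC = AVC. MC = 34 - 16y + 3y^2; setting MC = AVC gives 2y^2 - 8y = 0, so y = 4. min AVC = 18.
The firm shuts down for any P below €18.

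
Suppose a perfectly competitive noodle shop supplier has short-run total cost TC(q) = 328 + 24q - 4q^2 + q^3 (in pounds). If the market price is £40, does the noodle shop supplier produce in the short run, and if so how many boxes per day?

Produce at q = 4

From TC, MC = TC'(q) = 24 - 8q + 3q^2 and AVC = VC/q = 24 - 4q + q^2.
AVC hits its minimum where MC = AVC, at q = 2, giving min AVC = 24 - 4·2 + 2^2 = £20.
P = £40 exceeds min AVC = £20, so the firm stays open.
Solving P = MC: -16 - 8q + 3q^2 = 0 ⇒ q = -4/3 or 4. On the upward-sloping branch, q* = 4.
Check: AVC at q = 4 is £24 ≤ P, so revenue covers variable cost.
Profit = P·q − TC = 40·4 − 424 = -£264, a loss, but smaller than the £328 fixed cost the firm would lose by shutting down.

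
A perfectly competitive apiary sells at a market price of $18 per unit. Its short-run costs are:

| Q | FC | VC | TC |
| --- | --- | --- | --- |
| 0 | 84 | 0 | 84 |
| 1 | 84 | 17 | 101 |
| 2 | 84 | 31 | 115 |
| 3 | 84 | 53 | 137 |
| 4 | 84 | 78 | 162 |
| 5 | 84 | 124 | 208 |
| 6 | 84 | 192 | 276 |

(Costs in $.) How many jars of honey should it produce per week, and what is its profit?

Q = 2; profit = -$79

Compute π = P·Q − TC at each output: Q=0: -84; Q=1: -83; Q=2: -79; Q=3: -83; Q=4: -90; Q=5: -118; Q=6: -168.
Profit is maximized at Q = 2. AVC there is 31/2 = $15.50 ≤ P, so producing beats shutting down (which would give -$84).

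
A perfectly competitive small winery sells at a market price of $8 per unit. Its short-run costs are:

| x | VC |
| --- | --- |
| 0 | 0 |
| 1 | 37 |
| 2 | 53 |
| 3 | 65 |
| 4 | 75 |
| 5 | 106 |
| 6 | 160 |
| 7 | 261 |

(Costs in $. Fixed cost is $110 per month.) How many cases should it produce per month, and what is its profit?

x = 0 (shut down); profit = -$110

Profit at each row (π = 8x − TC): x=0: -110; x=1: -139; x=2: -147; x=3: -151; x=4: -153; x=5: -176; x=6: -222; x=7: -315.
Profit is highest at x = 0. Equivalently, the lowest AVC in the table is 75/4 ≈ $18.75 at x = 4, and P = $8 falls below it — price never covers variable cost, so the firm shuts down and loses only its fixed cost.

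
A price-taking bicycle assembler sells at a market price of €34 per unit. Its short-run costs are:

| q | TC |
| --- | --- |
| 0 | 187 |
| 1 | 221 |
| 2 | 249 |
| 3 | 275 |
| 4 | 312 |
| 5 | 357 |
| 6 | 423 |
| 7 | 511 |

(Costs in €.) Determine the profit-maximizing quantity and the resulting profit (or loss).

Tabulate TR − TC: q=0: -187; q=1: -187; q=2: -181; q=3: -173; q=4: -176; q=5: -187; q=6: -219; q=7: -273.
Profit is maximized at q = 3. AVC there is 88/3 = €29.33 ≤ P, so producing beats shutting down (which would give -€187).

q = 3; profit = -€173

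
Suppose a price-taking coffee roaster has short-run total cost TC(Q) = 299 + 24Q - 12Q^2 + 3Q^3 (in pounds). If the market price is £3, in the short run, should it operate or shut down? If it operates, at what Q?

Strip out fixed cost: VC = 24Q - 12Q^2 + 3Q^3. Then AVC = 24 - 12Q + 3Q^2 and MC = 24 - 24Q + 9Q^2.
AVC hits its minimum where MC = AVC, at Q = 2, giving min AVC = 24 - 12·2 + 3·2^2 = £12.
With P < min AVC (£3 < £12), every unit sold adds to the loss.
Shutting down limits the loss to fixed cost, £299.

Shut down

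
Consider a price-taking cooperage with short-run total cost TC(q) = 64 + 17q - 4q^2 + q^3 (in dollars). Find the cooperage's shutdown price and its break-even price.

AVC = 17 - 4q + q^2; minimized at q = 2, giving min AVC = $13. That is the shutdown price.
ATC = 64/q + 17 - 4q + q^2. Setting dATC/dq = −64/q^2 − 4 + 2q = 0 gives q = 4 (since 2·4^3 − 4·4^2 = 64).
min ATC = 64/4 + 17 − 4·4 + 4^2 = $33. That is the break-even price.
For $13 ≤ P < $33 the firm produces at a loss; below $13 it shuts down.

Shutdown price = $13; break-even price = $33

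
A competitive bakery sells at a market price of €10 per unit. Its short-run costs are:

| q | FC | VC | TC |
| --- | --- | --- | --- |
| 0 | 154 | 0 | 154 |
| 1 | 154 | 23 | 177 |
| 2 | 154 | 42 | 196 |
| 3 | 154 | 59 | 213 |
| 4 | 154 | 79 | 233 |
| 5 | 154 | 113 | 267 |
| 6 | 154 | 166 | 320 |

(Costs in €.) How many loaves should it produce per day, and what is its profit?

q = 0 (shut down); profit = -€154

Compute π = P·q − TC at each output: q=0: -154; q=1: -167; q=2: -176; q=3: -183; q=4: -193; q=5: -217; q=6: -260.
Profit is highest at q = 0. Equivalently, the lowest AVC in the table is 59/3 ≈ €19.67 at q = 3, and P = €10 falls below it — price never covers variable cost, so the firm shuts down and loses only its fixed cost.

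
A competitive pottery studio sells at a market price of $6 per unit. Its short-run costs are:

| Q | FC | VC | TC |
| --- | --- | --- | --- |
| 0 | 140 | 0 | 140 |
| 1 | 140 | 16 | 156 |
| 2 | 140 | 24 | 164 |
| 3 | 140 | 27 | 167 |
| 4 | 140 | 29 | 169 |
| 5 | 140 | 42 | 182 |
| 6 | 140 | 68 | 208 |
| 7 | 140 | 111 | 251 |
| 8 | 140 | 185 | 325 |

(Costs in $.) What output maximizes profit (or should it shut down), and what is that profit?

Compute π = P·Q − TC at each output: Q=0: -140; Q=1: -150; Q=2: -152; Q=3: -149; Q=4: -145; Q=5: -152; Q=6: -172; Q=7: -209; Q=8: -277.
Profit is highest at Q = 0. Equivalently, the lowest AVC in the table is 29/4 ≈ $7.25 at Q = 4, and P = $6 falls below it — price never covers variable cost, so the firm shuts down and loses only its fixed cost.

Q = 0 (shut down); profit = -$140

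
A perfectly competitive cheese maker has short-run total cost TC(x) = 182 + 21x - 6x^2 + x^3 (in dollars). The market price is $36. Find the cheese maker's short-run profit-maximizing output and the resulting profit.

Profit = -$82 at x = 5

AVC = 21 - 6x + x^2 has its minimum $12 at x = 3; price $36 clears that bar, so the firm operates.
With MC = 21 - 12x + 3x^2, P = MC on the upward-sloping part at x* = 5.
TR = 36·5 = 180. TC = 182 + 80 = 262. Profit = 180 − 262 = -$82.
By producing, the firm covers all variable cost plus $100 of fixed cost; shutting down would lose the full $182.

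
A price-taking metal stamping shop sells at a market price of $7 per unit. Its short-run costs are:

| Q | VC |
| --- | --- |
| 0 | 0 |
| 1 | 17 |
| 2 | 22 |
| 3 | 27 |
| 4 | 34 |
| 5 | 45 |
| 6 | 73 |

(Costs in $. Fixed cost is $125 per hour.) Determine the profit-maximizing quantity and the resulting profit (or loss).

Q = 0 (shut down); profit = -$125

Tabulate TR − TC: Q=0: -125; Q=1: -135; Q=2: -133; Q=3: -131; Q=4: -131; Q=5: -135; Q=6: -156.
Profit is highest at Q = 0. Equivalently, the lowest AVC in the table is 34/4 ≈ $8.50 at Q = 4, and P = $7 falls below it — price never covers variable cost, so the firm shuts down and loses only its fixed cost.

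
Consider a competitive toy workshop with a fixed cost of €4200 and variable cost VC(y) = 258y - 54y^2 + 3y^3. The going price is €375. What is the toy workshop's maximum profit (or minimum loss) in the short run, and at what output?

Profit = -€144 at y = 13

AVC = 258 - 54y + 3y^2 has its minimum €15 at y = 9; price €375 clears that bar, so the firm operates.
MC = 258 - 108y + 9y^2. Setting P = MC and taking the root on the rising branch gives y* = 13.
TR = 375·13 = 4875. TC = 4200 + 819 = 5019. Profit = 4875 − 5019 = -€144.
That loss of €144 beats the €4200 the firm would lose by shutting down; producing recovers €4056 of fixed cost.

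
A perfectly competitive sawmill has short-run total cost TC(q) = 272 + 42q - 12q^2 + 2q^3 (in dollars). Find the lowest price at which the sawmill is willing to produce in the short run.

$24 per unit

The firm shuts down when price falls below the minimum of average variable cost. AVC = VC/q = 42 - 12q + 2q^2.
dAVC/dq = -12 + 4q = 0 gives q = 3. min AVC = 42 - 12·3 + 2·3^2 = 24.
For P < $24 the firm produces nothing.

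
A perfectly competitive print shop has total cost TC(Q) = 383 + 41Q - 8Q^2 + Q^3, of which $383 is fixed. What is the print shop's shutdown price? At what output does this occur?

$25 per unit, at Q = 4

The shutdown price is the minimum of AVC. VC = 41Q - 8Q^2 + Q^3, so AVC = 41 - 8Q + Q^2.
dAVC/dQ = -8 + 2Q = 0 gives Q = 4. min AVC = 41 - 8·4 + 4^2 = 25.
So the shutdown price is $25.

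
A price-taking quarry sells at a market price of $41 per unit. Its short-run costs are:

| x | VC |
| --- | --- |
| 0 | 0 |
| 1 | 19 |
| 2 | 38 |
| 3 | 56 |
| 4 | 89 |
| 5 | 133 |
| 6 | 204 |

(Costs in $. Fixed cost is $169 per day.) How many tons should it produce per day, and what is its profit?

x = 4; profit = -$94

Tabulate TR − TC: x=0: -169; x=1: -147; x=2: -125; x=3: -102; x=4: -94; x=5: -97; x=6: -127.
Profit is maximized at x = 4. AVC there is 89/4 = $22.25 ≤ P, so producing beats shutting down (which would give -$169).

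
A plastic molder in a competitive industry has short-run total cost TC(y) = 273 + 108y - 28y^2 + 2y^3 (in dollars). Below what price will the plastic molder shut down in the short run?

Short-run supply begins at min AVC. From VC = 108y - 28y^2 + 2y^3, AVC = 108 - 28y + 2y^2.
At the minimum of AVC, MC = AVC. MC = 108 - 56y + 6y^2; setting MC = AVC gives 4y^2 - 28y = 0, so y = 7. min AVC = 10.
The firm shuts down for any P below $10.

$10 per unit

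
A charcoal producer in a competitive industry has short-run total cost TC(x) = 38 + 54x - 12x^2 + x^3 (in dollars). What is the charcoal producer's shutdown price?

$18 per unit

Short-run supply begins at min AVC. From VC = 54x - 12x^2 + x^3, AVC = 54 - 12x + x^2.
dAVC/dx = -12 + 2x = 0 gives x = 6. min AVC = 54 - 12·6 + 6^2 = 18.
The firm shuts down for any P below $18.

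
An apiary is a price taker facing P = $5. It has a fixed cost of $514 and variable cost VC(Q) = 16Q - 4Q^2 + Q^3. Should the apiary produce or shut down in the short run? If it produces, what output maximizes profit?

Shut down

From TC, MC = TC'(Q) = 16 - 8Q + 3Q^2 and AVC = VC/Q = 16 - 4Q + Q^2.
AVC is minimized where dAVC/dQ = -4 + 2Q = 0, at Q = 2; min AVC = 16 - 4·2 + 2^2 = $12.
With P < min AVC ($5 < $12), every unit sold adds to the loss.
Best response: produce nothing and absorb the $514 fixed cost.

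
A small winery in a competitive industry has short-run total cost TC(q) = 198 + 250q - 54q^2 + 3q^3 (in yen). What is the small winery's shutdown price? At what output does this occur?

The shutdown price is the minimum of AVC. VC = 250q - 54q^2 + 3q^3, so AVC = 250 - 54q + 3q^2.
At the minimum of AVC, MC = AVC. MC = 250 - 108q + 9q^2; setting MC = AVC gives 6q^2 - 54q = 0, so q = 9. min AVC = 7.
For P < ¥7 the firm produces nothing.

¥7 per unit, at q = 9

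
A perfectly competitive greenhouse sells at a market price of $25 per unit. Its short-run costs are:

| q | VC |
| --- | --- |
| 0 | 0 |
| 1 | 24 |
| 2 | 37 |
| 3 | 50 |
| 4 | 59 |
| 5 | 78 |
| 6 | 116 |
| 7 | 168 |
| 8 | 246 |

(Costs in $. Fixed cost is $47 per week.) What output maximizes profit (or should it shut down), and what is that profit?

Tabulate TR − TC: q=0: -47; q=1: -46; q=2: -34; q=3: -22; q=4: -6; q=5: 0; q=6: -13; q=7: -40; q=8: -93.
Profit is maximized at q = 5. AVC there is 78/5 = $15.60 ≤ P, so producing beats shutting down (which would give -$47).

q = 5; profit = $0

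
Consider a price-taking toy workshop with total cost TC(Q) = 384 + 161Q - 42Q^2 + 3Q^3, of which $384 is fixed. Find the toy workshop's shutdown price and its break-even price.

Shutdown price = $14; break-even price = $65

AVC = 161 - 42Q + 3Q^2; minimized at Q = 7, giving min AVC = $14. That is the shutdown price.
ATC = 384/Q + 161 - 42Q + 3Q^2. Setting dATC/dQ = −384/Q^2 − 42 + 6Q = 0 gives Q = 8 (since 6·8^3 − 42·8^2 = 384).
min ATC = 384/8 + 161 − 42·8 + 3·8^2 = $65. That is the break-even price.
For $14 ≤ P < $65 the firm produces at a loss; below $14 it shuts down.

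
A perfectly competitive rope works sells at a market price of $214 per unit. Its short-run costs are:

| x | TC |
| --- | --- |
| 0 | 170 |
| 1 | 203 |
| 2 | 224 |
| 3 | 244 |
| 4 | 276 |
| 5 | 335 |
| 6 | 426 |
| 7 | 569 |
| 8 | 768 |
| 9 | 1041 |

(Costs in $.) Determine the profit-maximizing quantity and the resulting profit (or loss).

x = 8; profit = $944

Tabulate TR − TC: x=0: -170; x=1: 11; x=2: 204; x=3: 398; x=4: 580; x=5: 735; x=6: 858; x=7: 929; x=8: 944; x=9: 885.
Profit is maximized at x = 8. AVC there is 598/8 = $74.75 ≤ P, so producing beats shutting down (which would give -$170).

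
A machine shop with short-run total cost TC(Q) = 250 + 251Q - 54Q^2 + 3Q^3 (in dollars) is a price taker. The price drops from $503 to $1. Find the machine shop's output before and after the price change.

MC = 251 - 108Q + 9Q^2; the shutdown threshold is min AVC = $8 (at Q = 9).
At P = $503 ≥ min AVC, set P = MC on the rising branch: Q = 14.
At P = $1 < min AVC = $8, price no longer covers variable cost at any output, so the firm shuts down: Q = 0.

Output falls from 14 to 0 (the firm shuts down)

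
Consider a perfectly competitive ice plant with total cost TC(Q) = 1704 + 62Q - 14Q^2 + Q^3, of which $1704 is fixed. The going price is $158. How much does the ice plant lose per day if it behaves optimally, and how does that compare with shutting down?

Profit = -$264 at Q = 12

AVC = 62 - 14Q + Q^2 has its minimum $13 at Q = 7; price $158 clears that bar, so the firm operates.
With MC = 62 - 28Q + 3Q^2, P = MC on the upward-sloping part at Q* = 12.
TR = 158·12 = 1896. TC = 1704 + 456 = 2160. Profit = 1896 − 2160 = -$264.
By producing, the firm covers all variable cost plus $1440 of fixed cost; shutting down would lose the full $1704.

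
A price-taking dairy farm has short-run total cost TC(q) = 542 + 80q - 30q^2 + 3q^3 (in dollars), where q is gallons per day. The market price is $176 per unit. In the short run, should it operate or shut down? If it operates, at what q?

Strip out fixed cost: VC = 80q - 30q^2 + 3q^3. Then AVC = 80 - 30q + 3q^2 and MC = 80 - 60q + 9q^2.
AVC is minimized where dAVC/dq = -30 + 6q = 0, at q = 5; min AVC = 80 - 30·5 + 3·5^2 = $5.
P = $176 exceeds min AVC = $5, so the firm stays open.
Set P = MC: 176 = 80 - 60q + 9q^2 → -96 - 60q + 9q^2 = 0. The roots are q = -4/3 and q = 8; the profit-maximizing output is on the rising part of MC, so q* = 8.
Check: AVC at q = 8 is $32 ≤ P, so revenue covers variable cost.
Profit = P·q − TC = 176·8 − 798 = $610.

Produce at q = 8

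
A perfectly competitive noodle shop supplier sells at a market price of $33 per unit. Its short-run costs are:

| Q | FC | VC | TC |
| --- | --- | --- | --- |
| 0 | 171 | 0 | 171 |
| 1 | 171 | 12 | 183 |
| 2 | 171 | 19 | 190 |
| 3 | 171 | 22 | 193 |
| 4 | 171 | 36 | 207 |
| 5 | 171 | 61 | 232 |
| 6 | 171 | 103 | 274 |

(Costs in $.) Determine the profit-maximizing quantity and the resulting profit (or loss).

Q = 5; profit = -$67

Profit at each row (π = 33Q − TC): Q=0: -171; Q=1: -150; Q=2: -124; Q=3: -94; Q=4: -75; Q=5: -67; Q=6: -76.
Profit is maximized at Q = 5. AVC there is 61/5 = $12.20 ≤ P, so producing beats shutting down (which would give -$171).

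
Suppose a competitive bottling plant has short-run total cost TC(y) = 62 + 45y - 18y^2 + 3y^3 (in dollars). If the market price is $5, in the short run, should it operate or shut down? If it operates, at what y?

Shut down

Strip out fixed cost: VC = 45y - 18y^2 + 3y^3. Then AVC = 45 - 18y + 3y^2 and MC = 45 - 36y + 9y^2.
AVC hits its minimum where MC = AVC, at y = 3, giving min AVC = 45 - 18·3 + 3·3^2 = $18.
P = $5 lies below min AVC = $18; no output level covers variable cost.
The firm minimizes its loss by shutting down and losing only its fixed cost of $62.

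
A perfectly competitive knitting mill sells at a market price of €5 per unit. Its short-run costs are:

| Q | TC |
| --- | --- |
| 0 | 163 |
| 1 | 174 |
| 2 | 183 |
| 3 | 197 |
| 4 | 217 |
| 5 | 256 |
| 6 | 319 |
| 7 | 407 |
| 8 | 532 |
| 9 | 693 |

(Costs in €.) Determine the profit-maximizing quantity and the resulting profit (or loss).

Profit at each row (π = 5Q − TC): Q=0: -163; Q=1: -169; Q=2: -173; Q=3: -182; Q=4: -197; Q=5: -231; Q=6: -289; Q=7: -372; Q=8: -492; Q=9: -648.
Profit is highest at Q = 0. Equivalently, the lowest AVC in the table is 20/2 ≈ €10 at Q = 2, and P = €5 falls below it — price never covers variable cost, so the firm shuts down and loses only its fixed cost.

Q = 0 (shut down); profit = -€163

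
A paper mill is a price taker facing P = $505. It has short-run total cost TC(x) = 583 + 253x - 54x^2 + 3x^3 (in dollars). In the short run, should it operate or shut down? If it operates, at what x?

From TC, MC = TC'(x) = 253 - 108x + 9x^2 and AVC = VC/x = 253 - 54x + 3x^2.
AVC is minimized where dAVC/dx = -54 + 6x = 0, at x = 9; min AVC = 253 - 54·9 + 3·9^2 = $10.
P = $505 exceeds min AVC = $10, so the firm stays open.
Set P = MC: 505 = 253 - 108x + 9x^2 → -252 - 108x + 9x^2 = 0. The roots are x = -2 and x = 14; the profit-maximizing output is on the rising part of MC, so x* = 14.
Check: AVC at x = 14 is $85 ≤ P, so revenue covers variable cost.
Profit = P·x − TC = 505·14 − 1773 = $5297.

Produce at x = 14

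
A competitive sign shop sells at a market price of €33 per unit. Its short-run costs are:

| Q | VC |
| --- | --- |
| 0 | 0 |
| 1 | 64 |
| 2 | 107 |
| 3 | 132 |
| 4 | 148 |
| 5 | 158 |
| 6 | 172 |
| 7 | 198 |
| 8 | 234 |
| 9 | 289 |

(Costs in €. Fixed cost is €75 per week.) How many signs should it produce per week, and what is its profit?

Tabulate TR − TC: Q=0: -75; Q=1: -106; Q=2: -116; Q=3: -108; Q=4: -91; Q=5: -68; Q=6: -49; Q=7: -42; Q=8: -45; Q=9: -67.
Profit is maximized at Q = 7. AVC there is 198/7 = €28.29 ≤ P, so producing beats shutting down (which would give -€75).

Q = 7; profit = -€42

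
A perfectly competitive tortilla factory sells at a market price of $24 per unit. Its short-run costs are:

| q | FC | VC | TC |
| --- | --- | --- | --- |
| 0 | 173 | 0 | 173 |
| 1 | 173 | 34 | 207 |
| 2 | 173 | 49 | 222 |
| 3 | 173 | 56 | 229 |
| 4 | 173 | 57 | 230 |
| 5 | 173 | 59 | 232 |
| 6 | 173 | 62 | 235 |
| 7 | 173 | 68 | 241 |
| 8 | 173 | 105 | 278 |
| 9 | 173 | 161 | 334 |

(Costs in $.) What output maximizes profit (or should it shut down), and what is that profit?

Profit at each row (π = 24q − TC): q=0: -173; q=1: -183; q=2: -174; q=3: -157; q=4: -134; q=5: -112; q=6: -91; q=7: -73; q=8: -86; q=9: -118.
Profit is maximized at q = 7. AVC there is 68/7 = $9.71 ≤ P, so producing beats shutting down (which would give -$173).

q = 7; profit = -$73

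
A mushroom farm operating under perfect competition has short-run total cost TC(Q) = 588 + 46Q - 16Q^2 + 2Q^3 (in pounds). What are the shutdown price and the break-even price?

Shutdown price = min AVC. AVC = 46 - 16Q + 2Q^2, with vertex at Q = 4 and minimum £14.
ATC = 588/Q + 46 - 16Q + 2Q^2. Setting dATC/dQ = −588/Q^2 − 16 + 4Q = 0 gives Q = 7 (since 4·7^3 − 16·7^2 = 588).
min ATC = 588/7 + 46 − 16·7 + 2·7^2 = £116. That is the break-even price.
Between these two prices the firm operates at a loss; above £116 it earns a profit.

Shutdown price = £14; break-even price = £116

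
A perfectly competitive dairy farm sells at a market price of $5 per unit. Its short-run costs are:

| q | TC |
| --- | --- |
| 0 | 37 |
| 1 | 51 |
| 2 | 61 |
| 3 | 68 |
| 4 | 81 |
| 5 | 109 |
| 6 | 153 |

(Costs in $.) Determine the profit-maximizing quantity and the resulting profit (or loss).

Tabulate TR − TC: q=0: -37; q=1: -46; q=2: -51; q=3: -53; q=4: -61; q=5: -84; q=6: -123.
Profit is highest at q = 0. Equivalently, the lowest AVC in the table is 31/3 ≈ $10.33 at q = 3, and P = $5 falls below it — price never covers variable cost, so the firm shuts down and loses only its fixed cost.

q = 0 (shut down); profit = -$37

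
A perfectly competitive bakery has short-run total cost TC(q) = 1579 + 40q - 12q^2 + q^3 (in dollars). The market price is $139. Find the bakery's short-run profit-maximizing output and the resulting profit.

Profit = -$369 at q = 11

AVC = 40 - 12q + q^2; min AVC = $4 at q = 6. Since P = $139 ≥ min AVC, the firm produces.
With MC = 40 - 24q + 3q^2, P = MC on the upward-sloping part at q* = 11.
TR = 139·11 = 1529. TC = 1579 + 319 = 1898. Profit = 1529 − 1898 = -$369.
Shutting down would mean losing the fixed cost of $1579, so operating at a loss of $369 is better by $1210.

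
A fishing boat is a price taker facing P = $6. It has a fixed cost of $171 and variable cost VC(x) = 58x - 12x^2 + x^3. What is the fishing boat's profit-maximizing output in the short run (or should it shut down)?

Variable cost is VC = 58x - 12x^2 + x^3, so AVC = VC/x = 58 - 12x + x^2 and MC = dTC/dx = 58 - 24x + 3x^2.
AVC is minimized where dAVC/dx = -12 + 2x = 0, at x = 6; min AVC = 58 - 12·6 + 6^2 = $22.
Since P = $6 < min AVC = $22, price fails to cover variable cost at any output.
Shutting down limits the loss to fixed cost, $171.

Shut down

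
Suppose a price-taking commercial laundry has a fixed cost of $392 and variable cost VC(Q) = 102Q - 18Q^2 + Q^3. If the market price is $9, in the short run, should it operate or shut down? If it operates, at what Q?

Shut down

From TC, MC = TC'(Q) = 102 - 36Q + 3Q^2 and AVC = VC/Q = 102 - 18Q + Q^2.
AVC is minimized where dAVC/dQ = -18 + 2Q = 0, at Q = 9; min AVC = 102 - 18·9 + 9^2 = $21.
With P < min AVC ($9 < $21), every unit sold adds to the loss.
Best response: produce nothing and absorb the $392 fixed cost.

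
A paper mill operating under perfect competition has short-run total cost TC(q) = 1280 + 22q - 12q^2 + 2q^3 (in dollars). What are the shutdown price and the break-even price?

Shutdown price = $4; break-even price = $214

AVC = 22 - 12q + 2q^2; minimized at q = 3, giving min AVC = $4. That is the shutdown price.
ATC = 1280/q + 22 - 12q + 2q^2. Setting dATC/dq = −1280/q^2 − 12 + 4q = 0 gives q = 8 (since 4·8^3 − 12·8^2 = 1280).
min ATC = 1280/8 + 22 − 12·8 + 2·8^2 = $214. That is the break-even price.
For $4 ≤ P < $214 the firm produces at a loss; below $4 it shuts down.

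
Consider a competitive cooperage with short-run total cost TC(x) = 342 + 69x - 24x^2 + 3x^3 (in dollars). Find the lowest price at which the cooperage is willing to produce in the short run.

Short-run supply begins at min AVC. From VC = 69x - 24x^2 + 3x^3, AVC = 69 - 24x + 3x^2.
dAVC/dx = -24 + 6x = 0 gives x = 4. min AVC = 69 - 24·4 + 3·4^2 = 21.
The firm shuts down for any P below $21.

$21 per unit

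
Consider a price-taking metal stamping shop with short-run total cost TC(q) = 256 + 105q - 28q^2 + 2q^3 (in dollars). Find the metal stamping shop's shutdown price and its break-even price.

Shutdown price = min AVC. AVC = 105 - 28q + 2q^2, with vertex at q = 7 and minimum $7.
ATC = 256/q + 105 - 28q + 2q^2. Setting dATC/dq = −256/q^2 − 28 + 4q = 0 gives q = 8 (since 4·8^3 − 28·8^2 = 256).
min ATC = 256/8 + 105 − 28·8 + 2·8^2 = $41. That is the break-even price.
Between these two prices the firm operates at a loss; above $41 it earns a profit.

Shutdown price = $7; break-even price = $41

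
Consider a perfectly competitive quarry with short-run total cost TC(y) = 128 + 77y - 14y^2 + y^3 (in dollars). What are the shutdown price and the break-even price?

AVC = 77 - 14y + y^2; minimized at y = 7, giving min AVC = $28. That is the shutdown price.
ATC = 128/y + 77 - 14y + y^2. Setting dATC/dy = −128/y^2 − 14 + 2y = 0 gives y = 8 (since 2·8^3 − 14·8^2 = 128).
min ATC = 128/8 + 77 − 14·8 + 8^2 = $45. That is the break-even price.
For $28 ≤ P < $45 the firm produces at a loss; below $28 it shuts down.

Shutdown price = $28; break-even price = $45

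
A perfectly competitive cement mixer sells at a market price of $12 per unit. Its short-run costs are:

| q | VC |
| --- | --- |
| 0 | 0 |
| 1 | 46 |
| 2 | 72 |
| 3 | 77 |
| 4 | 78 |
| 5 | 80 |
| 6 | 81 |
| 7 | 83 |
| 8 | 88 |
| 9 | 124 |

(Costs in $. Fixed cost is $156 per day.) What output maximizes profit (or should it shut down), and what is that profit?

Profit at each row (π = 12q − TC): q=0: -156; q=1: -190; q=2: -204; q=3: -197; q=4: -186; q=5: -176; q=6: -165; q=7: -155; q=8: -148; q=9: -172.
Profit is maximized at q = 8. AVC there is 88/8 = $11 ≤ P, so producing beats shutting down (which would give -$156).

q = 8; profit = -$148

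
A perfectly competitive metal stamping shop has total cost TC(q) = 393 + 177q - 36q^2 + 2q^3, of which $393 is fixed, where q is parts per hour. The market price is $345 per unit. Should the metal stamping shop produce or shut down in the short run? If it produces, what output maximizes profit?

From TC, MC = TC'(q) = 177 - 72q + 6q^2 and AVC = VC/q = 177 - 36q + 2q^2.
The AVC parabola has its vertex at q = 36/4 = 9, where AVC = 177 - 36·9 + 2·9^2 = $15.
Since P = $345 ≥ min AVC = $15, price covers variable cost and the firm should produce.
Solving P = MC: -168 - 72q + 6q^2 = 0 ⇒ q = -2 or 14. On the upward-sloping branch, q* = 14.
Check: AVC at q = 14 is $65 ≤ P, so revenue covers variable cost.
Profit = P·q − TC = 345·14 − 1303 = $3527.

Produce at q = 14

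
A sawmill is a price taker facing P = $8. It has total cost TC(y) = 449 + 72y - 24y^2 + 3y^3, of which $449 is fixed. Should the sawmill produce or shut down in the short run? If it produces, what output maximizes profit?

Strip out fixed cost: VC = 72y - 24y^2 + 3y^3. Then AVC = 72 - 24y + 3y^2 and MC = 72 - 48y + 9y^2.
The AVC parabola has its vertex at y = 24/6 = 4, where AVC = 72 - 24·4 + 3·4^2 = $24.
P = $8 lies below min AVC = $24; no output level covers variable cost.
The firm minimizes its loss by shutting down and losing only its fixed cost of $449.

Shut down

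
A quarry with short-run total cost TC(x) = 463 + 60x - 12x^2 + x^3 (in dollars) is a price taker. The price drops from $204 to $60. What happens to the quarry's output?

AVC = 60 - 12x + x^2, minimized at x = 6 where min AVC = $24. MC = 60 - 24x + 3x^2.
With P = $204 above the shutdown price, P = MC gives x = 12.
At P = $60 ≥ min AVC, set P = MC: x = 8. The firm stays open but cuts output.

Output falls from 12 to 8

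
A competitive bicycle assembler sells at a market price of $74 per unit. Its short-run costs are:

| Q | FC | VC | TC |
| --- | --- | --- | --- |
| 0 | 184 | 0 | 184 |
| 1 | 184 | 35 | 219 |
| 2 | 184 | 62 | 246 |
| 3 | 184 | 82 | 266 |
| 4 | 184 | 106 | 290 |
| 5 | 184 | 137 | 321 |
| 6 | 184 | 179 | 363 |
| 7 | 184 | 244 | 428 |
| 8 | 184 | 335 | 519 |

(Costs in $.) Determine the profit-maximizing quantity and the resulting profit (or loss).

Tabulate TR − TC: Q=0: -184; Q=1: -145; Q=2: -98; Q=3: -44; Q=4: 6; Q=5: 49; Q=6: 81; Q=7: 90; Q=8: 73.
Profit is maximized at Q = 7. AVC there is 244/7 = $34.86 ≤ P, so producing beats shutting down (which would give -$184).

Q = 7; profit = $90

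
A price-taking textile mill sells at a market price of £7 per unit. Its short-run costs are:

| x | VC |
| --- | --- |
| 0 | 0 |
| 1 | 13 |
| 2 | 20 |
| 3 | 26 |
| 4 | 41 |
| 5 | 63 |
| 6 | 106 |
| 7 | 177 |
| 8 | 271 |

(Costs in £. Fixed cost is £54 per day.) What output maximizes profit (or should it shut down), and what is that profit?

x = 0 (shut down); profit = -£54

Tabulate TR − TC: x=0: -54; x=1: -60; x=2: -60; x=3: -59; x=4: -67; x=5: -82; x=6: -118; x=7: -182; x=8: -269.
Profit is highest at x = 0. Equivalently, the lowest AVC in the table is 26/3 ≈ £8.67 at x = 3, and P = £7 falls below it — price never covers variable cost, so the firm shuts down and loses only its fixed cost.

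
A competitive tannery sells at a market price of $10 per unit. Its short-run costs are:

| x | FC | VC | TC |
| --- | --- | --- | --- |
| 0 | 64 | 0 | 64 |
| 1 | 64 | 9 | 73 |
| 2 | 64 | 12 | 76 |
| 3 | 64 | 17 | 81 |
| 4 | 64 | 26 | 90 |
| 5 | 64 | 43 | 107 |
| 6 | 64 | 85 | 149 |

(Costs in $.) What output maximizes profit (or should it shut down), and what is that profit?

Tabulate TR − TC: x=0: -64; x=1: -63; x=2: -56; x=3: -51; x=4: -50; x=5: -57; x=6: -89.
Profit is maximized at x = 4. AVC there is 26/4 = $6.50 ≤ P, so producing beats shutting down (which would give -$64).

x = 4; profit = -$50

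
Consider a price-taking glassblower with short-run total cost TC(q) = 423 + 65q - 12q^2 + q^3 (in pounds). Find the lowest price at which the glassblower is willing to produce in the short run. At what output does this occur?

£29 per unit, at q = 6

The shutdown price is the minimum of AVC. VC = 65q - 12q^2 + q^3, so AVC = 65 - 12q + q^2.
dAVC/dq = -12 + 2q = 0 gives q = 6. min AVC = 65 - 12·6 + 6^2 = 29.
So the shutdown price is £29.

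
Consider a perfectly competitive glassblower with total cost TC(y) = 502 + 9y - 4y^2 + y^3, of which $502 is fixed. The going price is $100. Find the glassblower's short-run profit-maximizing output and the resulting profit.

Profit = -$12 at y = 7

AVC = 9 - 4y + y^2; min AVC = $5 at y = 2. Since P = $100 ≥ min AVC, the firm produces.
With MC = 9 - 8y + 3y^2, P = MC on the upward-sloping part at y* = 7.
TR = 100·7 = 700. TC = 502 + 210 = 712. Profit = 700 − 712 = -$12.
That loss of $12 beats the $502 the firm would lose by shutting down; producing recovers $490 of fixed cost.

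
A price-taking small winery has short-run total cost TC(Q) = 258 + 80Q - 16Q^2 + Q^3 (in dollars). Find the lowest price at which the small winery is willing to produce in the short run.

$16 per unit

Short-run supply begins at min AVC. From VC = 80Q - 16Q^2 + Q^3, AVC = 80 - 16Q + Q^2.
dAVC/dQ = -16 + 2Q = 0 gives Q = 8. min AVC = 80 - 16·8 + 8^2 = 16.
For P < $16 the firm produces nothing.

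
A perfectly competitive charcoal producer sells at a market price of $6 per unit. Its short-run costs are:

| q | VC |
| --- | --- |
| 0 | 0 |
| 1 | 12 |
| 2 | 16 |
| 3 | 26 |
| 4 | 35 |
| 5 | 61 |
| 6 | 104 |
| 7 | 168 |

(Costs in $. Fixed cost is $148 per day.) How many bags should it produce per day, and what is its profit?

q = 0 (shut down); profit = -$148

Tabulate TR − TC: q=0: -148; q=1: -154; q=2: -152; q=3: -156; q=4: -159; q=5: -179; q=6: -216; q=7: -274.
Profit is highest at q = 0. Equivalently, the lowest AVC in the table is 16/2 ≈ $8 at q = 2, and P = $6 falls below it — price never covers variable cost, so the firm shuts down and loses only its fixed cost.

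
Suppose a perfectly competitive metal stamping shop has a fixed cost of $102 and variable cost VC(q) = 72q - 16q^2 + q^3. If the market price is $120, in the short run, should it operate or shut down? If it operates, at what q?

Produce at q = 12

Strip out fixed cost: VC = 72q - 16q^2 + q^3. Then AVC = 72 - 16q + q^2 and MC = 72 - 32q + 3q^2.
AVC is minimized where dAVC/dq = -16 + 2q = 0, at q = 8; min AVC = 72 - 16·8 + 8^2 = $8.
Because $120 ≥ $8, revenue can cover variable cost; the firm operates.
Set P = MC: 120 = 72 - 32q + 3q^2 → -48 - 32q + 3q^2 = 0. The roots are q = -4/3 and q = 12; the profit-maximizing output is on the rising part of MC, so q* = 12.
Check: AVC at q = 12 is $24 ≤ P, so revenue covers variable cost.
Profit = P·q − TC = 120·12 − 390 = $1050.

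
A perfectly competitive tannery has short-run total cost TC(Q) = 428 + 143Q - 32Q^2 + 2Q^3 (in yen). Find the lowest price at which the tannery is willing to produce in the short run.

Short-run supply begins at min AVC. From VC = 143Q - 32Q^2 + 2Q^3, AVC = 143 - 32Q + 2Q^2.
dAVC/dQ = -32 + 4Q = 0 gives Q = 8. min AVC = 143 - 32·8 + 2·8^2 = 15.
For P < ¥15 the firm produces nothing.

¥15 per unit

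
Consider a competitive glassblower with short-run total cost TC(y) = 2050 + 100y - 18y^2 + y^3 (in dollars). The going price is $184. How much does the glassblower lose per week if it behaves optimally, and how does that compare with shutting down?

AVC = 100 - 18y + y^2 has its minimum $19 at y = 9; price $184 clears that bar, so the firm operates.
With MC = 100 - 36y + 3y^2, P = MC on the upward-sloping part at y* = 14.
TR = 184·14 = 2576. TC = 2050 + 616 = 2666. Profit = 2576 − 2666 = -$90.
That loss of $90 beats the $2050 the firm would lose by shutting down; producing recovers $1960 of fixed cost.

Profit = -$90 at y = 14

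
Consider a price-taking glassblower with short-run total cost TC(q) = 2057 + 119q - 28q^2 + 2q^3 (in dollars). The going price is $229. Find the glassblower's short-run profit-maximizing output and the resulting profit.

AVC = 119 - 28q + 2q^2; min AVC = $21 at q = 7. Since P = $229 ≥ min AVC, the firm produces.
MC = 119 - 56q + 6q^2. Setting P = MC and taking the root on the rising branch gives q* = 11.
TR = 229·11 = 2519. TC = 2057 + 583 = 2640. Profit = 2519 − 2640 = -$121.
Shutting down would mean losing the fixed cost of $2057, so operating at a loss of $121 is better by $1936.

Profit = -$121 at q = 11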